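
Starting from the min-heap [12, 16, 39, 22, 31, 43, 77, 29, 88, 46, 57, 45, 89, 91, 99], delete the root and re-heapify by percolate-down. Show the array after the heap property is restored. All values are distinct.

[16, 22, 39, 29, 31, 43, 77, 99, 88, 46, 57, 45, 89, 91]

remove root 12; move last element 99 to root → [99, 16, 39, 22, 31, 43, 77, 29, 88, 46, 57, 45, 89, 91]
99 vs smaller child 16 at index 1, swap → [16, 99, 39, 22, 31, 43, 77, 29, 88, 46, 57, 45, 89, 91]
99 vs smaller child 22 at index 3, swap → [16, 22, 39, 99, 31, 43, 77, 29, 88, 46, 57, 45, 89, 91]
99 vs smaller child 29 at index 7, swap → [16, 22, 39, 29, 31, 43, 77, 99, 88, 46, 57, 45, 89, 91]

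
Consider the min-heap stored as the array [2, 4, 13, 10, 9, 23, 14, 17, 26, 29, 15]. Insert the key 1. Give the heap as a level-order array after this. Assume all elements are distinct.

append 1 at index 11 → [2, 4, 13, 10, 9, 23, 14, 17, 26, 29, 15, 1]
1 < parent 23 at index 5, swap → [2, 4, 13, 10, 9, 1, 14, 17, 26, 29, 15, 23]
1 < parent 13 at index 2, swap → [2, 4, 1, 10, 9, 13, 14, 17, 26, 29, 15, 23]
1 < parent 2 at index 0, swap → [1, 4, 2, 10, 9, 13, 14, 17, 26, 29, 15, 23]

[1, 4, 2, 10, 9, 13, 14, 17, 26, 29, 15, 23]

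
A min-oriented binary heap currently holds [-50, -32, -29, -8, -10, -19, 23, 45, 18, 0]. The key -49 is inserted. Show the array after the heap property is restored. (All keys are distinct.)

[-50, -49, -29, -8, -32, -19, 23, 45, 18, 0, -10]

append -49 at index 10 → [-50, -32, -29, -8, -10, -19, 23, 45, 18, 0, -49]
-49 < parent -10 at index 4, swap → [-50, -32, -29, -8, -49, -19, 23, 45, 18, 0, -10]
-49 < parent -32 at index 1, swap → [-50, -49, -29, -8, -32, -19, 23, 45, 18, 0, -10]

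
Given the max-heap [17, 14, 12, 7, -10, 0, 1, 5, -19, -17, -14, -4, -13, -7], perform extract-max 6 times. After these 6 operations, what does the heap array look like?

extract-max #1 returns 17:
  remove root 17; move last element -7 to root → [-7, 14, 12, 7, -10, 0, 1, 5, -19, -17, -14, -4, -13]
  -7 vs larger child 14 at index 1, swap → [14, -7, 12, 7, -10, 0, 1, 5, -19, -17, -14, -4, -13]
  -7 vs larger child 7 at index 3, swap → [14, 7, 12, -7, -10, 0, 1, 5, -19, -17, -14, -4, -13]
  -7 vs larger child 5 at index 7, swap → [14, 7, 12, 5, -10, 0, 1, -7, -19, -17, -14, -4, -13]
extract-max #2 returns 14:
  remove root 14; move last element -13 to root → [-13, 7, 12, 5, -10, 0, 1, -7, -19, -17, -14, -4]
  -13 vs larger child 12 at index 2, swap → [12, 7, -13, 5, -10, 0, 1, -7, -19, -17, -14, -4]
  -13 vs larger child 1 at index 6, swap → [12, 7, 1, 5, -10, 0, -13, -7, -19, -17, -14, -4]
extract-max #3 returns 12:
  remove root 12; move last element -4 to root → [-4, 7, 1, 5, -10, 0, -13, -7, -19, -17, -14]
  -4 vs larger child 7 at index 1, swap → [7, -4, 1, 5, -10, 0, -13, -7, -19, -17, -14]
  -4 vs larger child 5 at index 3, swap → [7, 5, 1, -4, -10, 0, -13, -7, -19, -17, -14]
extract-max #4 returns 7:
  remove root 7; move last element -14 to root → [-14, 5, 1, -4, -10, 0, -13, -7, -19, -17]
  -14 vs larger child 5 at index 1, swap → [5, -14, 1, -4, -10, 0, -13, -7, -19, -17]
  -14 vs larger child -4 at index 3, swap → [5, -4, 1, -14, -10, 0, -13, -7, -19, -17]
  -14 vs larger child -7 at index 7, swap → [5, -4, 1, -7, -10, 0, -13, -14, -19, -17]
extract-max #5 returns 5:
  remove root 5; move last element -17 to root → [-17, -4, 1, -7, -10, 0, -13, -14, -19]
  -17 vs larger child 1 at index 2, swap → [1, -4, -17, -7, -10, 0, -13, -14, -19]
  -17 vs larger child 0 at index 5, swap → [1, -4, 0, -7, -10, -17, -13, -14, -19]
extract-max #6 returns 1:
  remove root 1; move last element -19 to root → [-19, -4, 0, -7, -10, -17, -13, -14]
  -19 vs larger child 0 at index 2, swap → [0, -4, -19, -7, -10, -17, -13, -14]
  -19 vs larger child -13 at index 6, swap → [0, -4, -13, -7, -10, -17, -19, -14]

[0, -4, -13, -7, -10, -17, -19, -14]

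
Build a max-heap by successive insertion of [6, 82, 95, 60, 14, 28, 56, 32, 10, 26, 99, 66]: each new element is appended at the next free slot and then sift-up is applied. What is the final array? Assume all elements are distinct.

[99, 95, 82, 32, 60, 66, 56, 6, 10, 14, 26, 28]

Insert 6:
  append 6 at index 0 → [6] (no swap needed)
Insert 82:
  append 82 at index 1 → [6, 82]
  82 > parent 6 at index 0, swap → [82, 6]
Insert 95:
  append 95 at index 2 → [82, 6, 95]
  95 > parent 82 at index 0, swap → [95, 6, 82]
Insert 60:
  append 60 at index 3 → [95, 6, 82, 60]
  60 > parent 6 at index 1, swap → [95, 60, 82, 6]
Insert 14:
  append 14 at index 4 → [95, 60, 82, 6, 14] (no swap needed)
Insert 28:
  append 28 at index 5 → [95, 60, 82, 6, 14, 28] (no swap needed)
Insert 56:
  append 56 at index 6 → [95, 60, 82, 6, 14, 28, 56] (no swap needed)
Insert 32:
  append 32 at index 7 → [95, 60, 82, 6, 14, 28, 56, 32]
  32 > parent 6 at index 3, swap → [95, 60, 82, 32, 14, 28, 56, 6]
Insert 10:
  append 10 at index 8 → [95, 60, 82, 32, 14, 28, 56, 6, 10] (no swap needed)
Insert 26:
  append 26 at index 9 → [95, 60, 82, 32, 14, 28, 56, 6, 10, 26]
  26 > parent 14 at index 4, swap → [95, 60, 82, 32, 26, 28, 56, 6, 10, 14]
Insert 99:
  append 99 at index 10 → [95, 60, 82, 32, 26, 28, 56, 6, 10, 14, 99]
  99 > parent 26 at index 4, swap → [95, 60, 82, 32, 99, 28, 56, 6, 10, 14, 26]
  99 > parent 60 at index 1, swap → [95, 99, 82, 32, 60, 28, 56, 6, 10, 14, 26]
  99 > parent 95 at index 0, swap → [99, 95, 82, 32, 60, 28, 56, 6, 10, 14, 26]
Insert 66:
  append 66 at index 11 → [99, 95, 82, 32, 60, 28, 56, 6, 10, 14, 26, 66]
  66 > parent 28 at index 5, swap → [99, 95, 82, 32, 60, 66, 56, 6, 10, 14, 26, 28]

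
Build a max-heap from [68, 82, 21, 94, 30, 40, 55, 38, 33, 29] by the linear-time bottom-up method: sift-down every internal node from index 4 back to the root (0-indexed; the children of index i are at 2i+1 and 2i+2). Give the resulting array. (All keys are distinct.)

[94, 82, 55, 68, 30, 40, 21, 38, 33, 29]

sift down from index 4: already satisfies heap property
sift down from index 3: already satisfies heap property
sift down from index 2:
  21 vs larger child 55 at index 6, swap → [68, 82, 55, 94, 30, 40, 21, 38, 33, 29]
sift down from index 1:
  82 vs larger child 94 at index 3, swap → [68, 94, 55, 82, 30, 40, 21, 38, 33, 29]
sift down from index 0:
  68 vs larger child 94 at index 1, swap → [94, 68, 55, 82, 30, 40, 21, 38, 33, 29]
  68 vs larger child 82 at index 3, swap → [94, 82, 55, 68, 30, 40, 21, 38, 33, 29]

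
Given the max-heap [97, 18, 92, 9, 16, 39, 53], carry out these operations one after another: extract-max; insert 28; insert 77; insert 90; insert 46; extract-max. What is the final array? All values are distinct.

extract-max → returns 97:
  remove root 97; move last element 53 to root → [53, 18, 92, 9, 16, 39]
  53 vs larger child 92 at index 2, swap → [92, 18, 53, 9, 16, 39]
insert 28:
  append 28 at index 6 → [92, 18, 53, 9, 16, 39, 28] (no swap needed)
insert 77:
  append 77 at index 7 → [92, 18, 53, 9, 16, 39, 28, 77]
  77 > parent 9 at index 3, swap → [92, 18, 53, 77, 16, 39, 28, 9]
  77 > parent 18 at index 1, swap → [92, 77, 53, 18, 16, 39, 28, 9]
insert 90:
  append 90 at index 8 → [92, 77, 53, 18, 16, 39, 28, 9, 90]
  90 > parent 18 at index 3, swap → [92, 77, 53, 90, 16, 39, 28, 9, 18]
  90 > parent 77 at index 1, swap → [92, 90, 53, 77, 16, 39, 28, 9, 18]
insert 46:
  append 46 at index 9 → [92, 90, 53, 77, 16, 39, 28, 9, 18, 46]
  46 > parent 16 at index 4, swap → [92, 90, 53, 77, 46, 39, 28, 9, 18, 16]
extract-max → returns 92:
  remove root 92; move last element 16 to root → [16, 90, 53, 77, 46, 39, 28, 9, 18]
  16 vs larger child 90 at index 1, swap → [90, 16, 53, 77, 46, 39, 28, 9, 18]
  16 vs larger child 77 at index 3, swap → [90, 77, 53, 16, 46, 39, 28, 9, 18]
  16 vs larger child 18 at index 8, swap → [90, 77, 53, 18, 46, 39, 28, 9, 16]

[90, 77, 53, 18, 46, 39, 28, 9, 16]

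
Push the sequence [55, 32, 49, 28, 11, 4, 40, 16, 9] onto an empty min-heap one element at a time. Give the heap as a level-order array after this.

Insert 55:
  append 55 at index 0 → [55] (no swap needed)
Insert 32:
  append 32 at index 1 → [55, 32]
  32 < parent 55 at index 0, swap → [32, 55]
Insert 49:
  append 49 at index 2 → [32, 55, 49] (no swap needed)
Insert 28:
  append 28 at index 3 → [32, 55, 49, 28]
  28 < parent 55 at index 1, swap → [32, 28, 49, 55]
  28 < parent 32 at index 0, swap → [28, 32, 49, 55]
Insert 11:
  append 11 at index 4 → [28, 32, 49, 55, 11]
  11 < parent 32 at index 1, swap → [28, 11, 49, 55, 32]
  11 < parent 28 at index 0, swap → [11, 28, 49, 55, 32]
Insert 4:
  append 4 at index 5 → [11, 28, 49, 55, 32, 4]
  4 < parent 49 at index 2, swap → [11, 28, 4, 55, 32, 49]
  4 < parent 11 at index 0, swap → [4, 28, 11, 55, 32, 49]
Insert 40:
  append 40 at index 6 → [4, 28, 11, 55, 32, 49, 40] (no swap needed)
Insert 16:
  append 16 at index 7 → [4, 28, 11, 55, 32, 49, 40, 16]
  16 < parent 55 at index 3, swap → [4, 28, 11, 16, 32, 49, 40, 55]
  16 < parent 28 at index 1, swap → [4, 16, 11, 28, 32, 49, 40, 55]
Insert 9:
  append 9 at index 8 → [4, 16, 11, 28, 32, 49, 40, 55, 9]
  9 < parent 28 at index 3, swap → [4, 16, 11, 9, 32, 49, 40, 55, 28]
  9 < parent 16 at index 1, swap → [4, 9, 11, 16, 32, 49, 40, 55, 28]

[4, 9, 11, 16, 32, 49, 40, 55, 28]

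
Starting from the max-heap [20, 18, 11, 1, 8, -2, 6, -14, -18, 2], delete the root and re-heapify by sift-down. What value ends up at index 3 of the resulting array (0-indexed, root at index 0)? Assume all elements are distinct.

remove root 20; move last element 2 to root → [2, 18, 11, 1, 8, -2, 6, -14, -18]
2 vs larger child 18 at index 1, swap → [18, 2, 11, 1, 8, -2, 6, -14, -18]
2 vs larger child 8 at index 4, swap → [18, 8, 11, 1, 2, -2, 6, -14, -18]
resulting array: [18, 8, 11, 1, 2, -2, 6, -14, -18]

1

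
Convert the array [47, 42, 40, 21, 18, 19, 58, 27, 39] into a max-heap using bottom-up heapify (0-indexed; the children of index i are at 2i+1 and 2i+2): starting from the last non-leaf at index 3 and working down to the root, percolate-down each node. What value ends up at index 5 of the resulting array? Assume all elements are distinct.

19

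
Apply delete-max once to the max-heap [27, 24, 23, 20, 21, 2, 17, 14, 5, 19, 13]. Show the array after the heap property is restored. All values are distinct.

remove root 27; move last element 13 to root → [13, 24, 23, 20, 21, 2, 17, 14, 5, 19]
13 vs larger child 24 at index 1, swap → [24, 13, 23, 20, 21, 2, 17, 14, 5, 19]
13 vs larger child 21 at index 4, swap → [24, 21, 23, 20, 13, 2, 17, 14, 5, 19]
13 vs only child 19 at index 9, swap → [24, 21, 23, 20, 19, 2, 17, 14, 5, 13]

[24, 21, 23, 20, 19, 2, 17, 14, 5, 13]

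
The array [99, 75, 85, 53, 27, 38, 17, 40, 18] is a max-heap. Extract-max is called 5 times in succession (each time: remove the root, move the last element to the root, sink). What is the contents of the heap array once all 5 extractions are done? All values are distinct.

[38, 27, 18, 17]

extract-max #1 returns 99:
  remove root 99; move last element 18 to root → [18, 75, 85, 53, 27, 38, 17, 40]
  18 vs larger child 85 at index 2, swap → [85, 75, 18, 53, 27, 38, 17, 40]
  18 vs larger child 38 at index 5, swap → [85, 75, 38, 53, 27, 18, 17, 40]
extract-max #2 returns 85:
  remove root 85; move last element 40 to root → [40, 75, 38, 53, 27, 18, 17]
  40 vs larger child 75 at index 1, swap → [75, 40, 38, 53, 27, 18, 17]
  40 vs larger child 53 at index 3, swap → [75, 53, 38, 40, 27, 18, 17]
extract-max #3 returns 75:
  remove root 75; move last element 17 to root → [17, 53, 38, 40, 27, 18]
  17 vs larger child 53 at index 1, swap → [53, 17, 38, 40, 27, 18]
  17 vs larger child 40 at index 3, swap → [53, 40, 38, 17, 27, 18]
extract-max #4 returns 53:
  remove root 53; move last element 18 to root → [18, 40, 38, 17, 27]
  18 vs larger child 40 at index 1, swap → [40, 18, 38, 17, 27]
  18 vs larger child 27 at index 4, swap → [40, 27, 38, 17, 18]
extract-max #5 returns 40:
  remove root 40; move last element 18 to root → [18, 27, 38, 17]
  18 vs larger child 38 at index 2, swap → [38, 27, 18, 17]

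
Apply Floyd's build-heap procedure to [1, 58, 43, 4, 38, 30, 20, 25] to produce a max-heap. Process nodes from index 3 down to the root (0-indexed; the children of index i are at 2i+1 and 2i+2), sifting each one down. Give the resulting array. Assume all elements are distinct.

sift down from index 3:
  4 vs only child 25 at index 7, swap → [1, 58, 43, 25, 38, 30, 20, 4]
sift down from index 2: already satisfies heap property
sift down from index 1: already satisfies heap property
sift down from index 0:
  1 vs larger child 58 at index 1, swap → [58, 1, 43, 25, 38, 30, 20, 4]
  1 vs larger child 38 at index 4, swap → [58, 38, 43, 25, 1, 30, 20, 4]

[58, 38, 43, 25, 1, 30, 20, 4]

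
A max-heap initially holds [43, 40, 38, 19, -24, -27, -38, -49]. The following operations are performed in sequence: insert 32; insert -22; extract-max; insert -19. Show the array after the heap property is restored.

[40, 32, 38, 19, -19, -27, -38, -49, -24, -22]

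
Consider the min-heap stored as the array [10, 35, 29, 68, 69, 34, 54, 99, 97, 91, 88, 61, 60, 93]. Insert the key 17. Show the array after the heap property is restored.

append 17 at index 14 → [10, 35, 29, 68, 69, 34, 54, 99, 97, 91, 88, 61, 60, 93, 17]
17 < parent 54 at index 6, swap → [10, 35, 29, 68, 69, 34, 17, 99, 97, 91, 88, 61, 60, 93, 54]
17 < parent 29 at index 2, swap → [10, 35, 17, 68, 69, 34, 29, 99, 97, 91, 88, 61, 60, 93, 54]

[10, 35, 17, 68, 69, 34, 29, 99, 97, 91, 88, 61, 60, 93, 54]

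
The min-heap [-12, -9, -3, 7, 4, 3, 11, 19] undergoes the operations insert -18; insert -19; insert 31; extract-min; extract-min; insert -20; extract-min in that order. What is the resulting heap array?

insert -18:
  append -18 at index 8 → [-12, -9, -3, 7, 4, 3, 11, 19, -18]
  -18 < parent 7 at index 3, swap → [-12, -9, -3, -18, 4, 3, 11, 19, 7]
  -18 < parent -9 at index 1, swap → [-12, -18, -3, -9, 4, 3, 11, 19, 7]
  -18 < parent -12 at index 0, swap → [-18, -12, -3, -9, 4, 3, 11, 19, 7]
insert -19:
  append -19 at index 9 → [-18, -12, -3, -9, 4, 3, 11, 19, 7, -19]
  -19 < parent 4 at index 4, swap → [-18, -12, -3, -9, -19, 3, 11, 19, 7, 4]
  -19 < parent -12 at index 1, swap → [-18, -19, -3, -9, -12, 3, 11, 19, 7, 4]
  -19 < parent -18 at index 0, swap → [-19, -18, -3, -9, -12, 3, 11, 19, 7, 4]
insert 31:
  append 31 at index 10 → [-19, -18, -3, -9, -12, 3, 11, 19, 7, 4, 31] (no swap needed)
extract-min → returns -19:
  remove root -19; move last element 31 to root → [31, -18, -3, -9, -12, 3, 11, 19, 7, 4]
  31 vs smaller child -18 at index 1, swap → [-18, 31, -3, -9, -12, 3, 11, 19, 7, 4]
  31 vs smaller child -12 at index 4, swap → [-18, -12, -3, -9, 31, 3, 11, 19, 7, 4]
  31 vs only child 4 at index 9, swap → [-18, -12, -3, -9, 4, 3, 11, 19, 7, 31]
extract-min → returns -18:
  remove root -18; move last element 31 to root → [31, -12, -3, -9, 4, 3, 11, 19, 7]
  31 vs smaller child -12 at index 1, swap → [-12, 31, -3, -9, 4, 3, 11, 19, 7]
  31 vs smaller child -9 at index 3, swap → [-12, -9, -3, 31, 4, 3, 11, 19, 7]
  31 vs smaller child 7 at index 8, swap → [-12, -9, -3, 7, 4, 3, 11, 19, 31]
insert -20:
  append -20 at index 9 → [-12, -9, -3, 7, 4, 3, 11, 19, 31, -20]
  -20 < parent 4 at index 4, swap → [-12, -9, -3, 7, -20, 3, 11, 19, 31, 4]
  -20 < parent -9 at index 1, swap → [-12, -20, -3, 7, -9, 3, 11, 19, 31, 4]
  -20 < parent -12 at index 0, swap → [-20, -12, -3, 7, -9, 3, 11, 19, 31, 4]
extract-min → returns -20:
  remove root -20; move last element 4 to root → [4, -12, -3, 7, -9, 3, 11, 19, 31]
  4 vs smaller child -12 at index 1, swap → [-12, 4, -3, 7, -9, 3, 11, 19, 31]
  4 vs smaller child -9 at index 4, swap → [-12, -9, -3, 7, 4, 3, 11, 19, 31]

[-12, -9, -3, 7, 4, 3, 11, 19, 31]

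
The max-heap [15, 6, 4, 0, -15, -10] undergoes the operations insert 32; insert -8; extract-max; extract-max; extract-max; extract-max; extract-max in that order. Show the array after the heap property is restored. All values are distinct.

insert 32:
  append 32 at index 6 → [15, 6, 4, 0, -15, -10, 32]
  32 > parent 4 at index 2, swap → [15, 6, 32, 0, -15, -10, 4]
  32 > parent 15 at index 0, swap → [32, 6, 15, 0, -15, -10, 4]
insert -8:
  append -8 at index 7 → [32, 6, 15, 0, -15, -10, 4, -8] (no swap needed)
extract-max → returns 32:
  remove root 32; move last element -8 to root → [-8, 6, 15, 0, -15, -10, 4]
  -8 vs larger child 15 at index 2, swap → [15, 6, -8, 0, -15, -10, 4]
  -8 vs larger child 4 at index 6, swap → [15, 6, 4, 0, -15, -10, -8]
extract-max → returns 15:
  remove root 15; move last element -8 to root → [-8, 6, 4, 0, -15, -10]
  -8 vs larger child 6 at index 1, swap → [6, -8, 4, 0, -15, -10]
  -8 vs larger child 0 at index 3, swap → [6, 0, 4, -8, -15, -10]
extract-max → returns 6:
  remove root 6; move last element -10 to root → [-10, 0, 4, -8, -15]
  -10 vs larger child 4 at index 2, swap → [4, 0, -10, -8, -15]
extract-max → returns 4:
  remove root 4; move last element -15 to root → [-15, 0, -10, -8]
  -15 vs larger child 0 at index 1, swap → [0, -15, -10, -8]
  -15 vs only child -8 at index 3, swap → [0, -8, -10, -15]
extract-max → returns 0:
  remove root 0; move last element -15 to root → [-15, -8, -10]
  -15 vs larger child -8 at index 1, swap → [-8, -15, -10]

[-8, -15, -10]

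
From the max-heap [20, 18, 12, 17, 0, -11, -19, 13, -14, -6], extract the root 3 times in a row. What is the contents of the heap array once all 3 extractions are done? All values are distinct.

[13, 0, 12, -6, -14, -11, -19]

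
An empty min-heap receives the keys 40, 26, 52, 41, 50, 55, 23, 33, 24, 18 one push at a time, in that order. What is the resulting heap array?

[18, 23, 26, 33, 24, 55, 52, 41, 40, 50]

Insert 40:
  append 40 at index 0 → [40] (no swap needed)
Insert 26:
  append 26 at index 1 → [40, 26]
  26 < parent 40 at index 0, swap → [26, 40]
Insert 52:
  append 52 at index 2 → [26, 40, 52] (no swap needed)
Insert 41:
  append 41 at index 3 → [26, 40, 52, 41] (no swap needed)
Insert 50:
  append 50 at index 4 → [26, 40, 52, 41, 50] (no swap needed)
Insert 55:
  append 55 at index 5 → [26, 40, 52, 41, 50, 55] (no swap needed)
Insert 23:
  append 23 at index 6 → [26, 40, 52, 41, 50, 55, 23]
  23 < parent 52 at index 2, swap → [26, 40, 23, 41, 50, 55, 52]
  23 < parent 26 at index 0, swap → [23, 40, 26, 41, 50, 55, 52]
Insert 33:
  append 33 at index 7 → [23, 40, 26, 41, 50, 55, 52, 33]
  33 < parent 41 at index 3, swap → [23, 40, 26, 33, 50, 55, 52, 41]
  33 < parent 40 at index 1, swap → [23, 33, 26, 40, 50, 55, 52, 41]
Insert 24:
  append 24 at index 8 → [23, 33, 26, 40, 50, 55, 52, 41, 24]
  24 < parent 40 at index 3, swap → [23, 33, 26, 24, 50, 55, 52, 41, 40]
  24 < parent 33 at index 1, swap → [23, 24, 26, 33, 50, 55, 52, 41, 40]
Insert 18:
  append 18 at index 9 → [23, 24, 26, 33, 50, 55, 52, 41, 40, 18]
  18 < parent 50 at index 4, swap → [23, 24, 26, 33, 18, 55, 52, 41, 40, 50]
  18 < parent 24 at index 1, swap → [23, 18, 26, 33, 24, 55, 52, 41, 40, 50]
  18 < parent 23 at index 0, swap → [18, 23, 26, 33, 24, 55, 52, 41, 40, 50]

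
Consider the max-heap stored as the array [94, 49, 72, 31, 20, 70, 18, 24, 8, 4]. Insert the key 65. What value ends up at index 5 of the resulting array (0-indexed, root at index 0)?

70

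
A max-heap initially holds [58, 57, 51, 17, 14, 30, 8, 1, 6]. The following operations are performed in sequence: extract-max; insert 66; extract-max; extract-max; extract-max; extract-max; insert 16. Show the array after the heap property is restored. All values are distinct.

extract-max → returns 58:
  remove root 58; move last element 6 to root → [6, 57, 51, 17, 14, 30, 8, 1]
  6 vs larger child 57 at index 1, swap → [57, 6, 51, 17, 14, 30, 8, 1]
  6 vs larger child 17 at index 3, swap → [57, 17, 51, 6, 14, 30, 8, 1]
insert 66:
  append 66 at index 8 → [57, 17, 51, 6, 14, 30, 8, 1, 66]
  66 > parent 6 at index 3, swap → [57, 17, 51, 66, 14, 30, 8, 1, 6]
  66 > parent 17 at index 1, swap → [57, 66, 51, 17, 14, 30, 8, 1, 6]
  66 > parent 57 at index 0, swap → [66, 57, 51, 17, 14, 30, 8, 1, 6]
extract-max → returns 66:
  remove root 66; move last element 6 to root → [6, 57, 51, 17, 14, 30, 8, 1]
  6 vs larger child 57 at index 1, swap → [57, 6, 51, 17, 14, 30, 8, 1]
  6 vs larger child 17 at index 3, swap → [57, 17, 51, 6, 14, 30, 8, 1]
extract-max → returns 57:
  remove root 57; move last element 1 to root → [1, 17, 51, 6, 14, 30, 8]
  1 vs larger child 51 at index 2, swap → [51, 17, 1, 6, 14, 30, 8]
  1 vs larger child 30 at index 5, swap → [51, 17, 30, 6, 14, 1, 8]
extract-max → returns 51:
  remove root 51; move last element 8 to root → [8, 17, 30, 6, 14, 1]
  8 vs larger child 30 at index 2, swap → [30, 17, 8, 6, 14, 1]
extract-max → returns 30:
  remove root 30; move last element 1 to root → [1, 17, 8, 6, 14]
  1 vs larger child 17 at index 1, swap → [17, 1, 8, 6, 14]
  1 vs larger child 14 at index 4, swap → [17, 14, 8, 6, 1]
insert 16:
  append 16 at index 5 → [17, 14, 8, 6, 1, 16]
  16 > parent 8 at index 2, swap → [17, 14, 16, 6, 1, 8]

[17, 14, 16, 6, 1, 8]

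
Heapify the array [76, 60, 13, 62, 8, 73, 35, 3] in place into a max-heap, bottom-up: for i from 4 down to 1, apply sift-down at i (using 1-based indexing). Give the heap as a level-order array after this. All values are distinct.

sift down from index 4: already satisfies heap property
sift down from index 3:
  13 vs larger child 73 at index 6, swap → [76, 60, 73, 62, 8, 13, 35, 3]
sift down from index 2:
  60 vs larger child 62 at index 4, swap → [76, 62, 73, 60, 8, 13, 35, 3]
sift down from index 1: already satisfies heap property

[76, 62, 73, 60, 8, 13, 35, 3]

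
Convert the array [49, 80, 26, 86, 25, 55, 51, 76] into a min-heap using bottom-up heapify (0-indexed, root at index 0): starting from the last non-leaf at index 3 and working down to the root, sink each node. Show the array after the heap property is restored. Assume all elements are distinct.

[25, 49, 26, 76, 80, 55, 51, 86]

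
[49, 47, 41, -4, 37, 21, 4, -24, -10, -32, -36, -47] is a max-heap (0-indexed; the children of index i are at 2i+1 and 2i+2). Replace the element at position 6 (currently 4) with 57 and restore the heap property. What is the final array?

[57, 47, 49, -4, 37, 21, 41, -24, -10, -32, -36, -47]

set index 6 from 4 to 57 → [49, 47, 41, -4, 37, 21, 57, -24, -10, -32, -36, -47]
57 > parent 41 at index 2, swap → [49, 47, 57, -4, 37, 21, 41, -24, -10, -32, -36, -47]
57 > parent 49 at index 0, swap → [57, 47, 49, -4, 37, 21, 41, -24, -10, -32, -36, -47]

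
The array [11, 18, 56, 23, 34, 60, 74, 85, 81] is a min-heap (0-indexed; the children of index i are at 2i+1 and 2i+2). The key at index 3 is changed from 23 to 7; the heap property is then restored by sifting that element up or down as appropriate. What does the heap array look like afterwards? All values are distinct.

set index 3 from 23 to 7 → [11, 18, 56, 7, 34, 60, 74, 85, 81]
7 < parent 18 at index 1, swap → [11, 7, 56, 18, 34, 60, 74, 85, 81]
7 < parent 11 at index 0, swap → [7, 11, 56, 18, 34, 60, 74, 85, 81]

[7, 11, 56, 18, 34, 60, 74, 85, 81]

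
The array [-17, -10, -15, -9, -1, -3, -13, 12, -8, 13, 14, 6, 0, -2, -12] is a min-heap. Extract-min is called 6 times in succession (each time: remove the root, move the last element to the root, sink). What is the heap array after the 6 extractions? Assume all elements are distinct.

[-8, -1, -3, 6, 13, 0, -2, 12, 14]

extract-min #1 returns -17:
  remove root -17; move last element -12 to root → [-12, -10, -15, -9, -1, -3, -13, 12, -8, 13, 14, 6, 0, -2]
  -12 vs smaller child -15 at index 2, swap → [-15, -10, -12, -9, -1, -3, -13, 12, -8, 13, 14, 6, 0, -2]
  -12 vs smaller child -13 at index 6, swap → [-15, -10, -13, -9, -1, -3, -12, 12, -8, 13, 14, 6, 0, -2]
extract-min #2 returns -15:
  remove root -15; move last element -2 to root → [-2, -10, -13, -9, -1, -3, -12, 12, -8, 13, 14, 6, 0]
  -2 vs smaller child -13 at index 2, swap → [-13, -10, -2, -9, -1, -3, -12, 12, -8, 13, 14, 6, 0]
  -2 vs smaller child -12 at index 6, swap → [-13, -10, -12, -9, -1, -3, -2, 12, -8, 13, 14, 6, 0]
extract-min #3 returns -13:
  remove root -13; move last element 0 to root → [0, -10, -12, -9, -1, -3, -2, 12, -8, 13, 14, 6]
  0 vs smaller child -12 at index 2, swap → [-12, -10, 0, -9, -1, -3, -2, 12, -8, 13, 14, 6]
  0 vs smaller child -3 at index 5, swap → [-12, -10, -3, -9, -1, 0, -2, 12, -8, 13, 14, 6]
extract-min #4 returns -12:
  remove root -12; move last element 6 to root → [6, -10, -3, -9, -1, 0, -2, 12, -8, 13, 14]
  6 vs smaller child -10 at index 1, swap → [-10, 6, -3, -9, -1, 0, -2, 12, -8, 13, 14]
  6 vs smaller child -9 at index 3, swap → [-10, -9, -3, 6, -1, 0, -2, 12, -8, 13, 14]
  6 vs smaller child -8 at index 8, swap → [-10, -9, -3, -8, -1, 0, -2, 12, 6, 13, 14]
extract-min #5 returns -10:
  remove root -10; move last element 14 to root → [14, -9, -3, -8, -1, 0, -2, 12, 6, 13]
  14 vs smaller child -9 at index 1, swap → [-9, 14, -3, -8, -1, 0, -2, 12, 6, 13]
  14 vs smaller child -8 at index 3, swap → [-9, -8, -3, 14, -1, 0, -2, 12, 6, 13]
  14 vs smaller child 6 at index 8, swap → [-9, -8, -3, 6, -1, 0, -2, 12, 14, 13]
extract-min #6 returns -9:
  remove root -9; move last element 13 to root → [13, -8, -3, 6, -1, 0, -2, 12, 14]
  13 vs smaller child -8 at index 1, swap → [-8, 13, -3, 6, -1, 0, -2, 12, 14]
  13 vs smaller child -1 at index 4, swap → [-8, -1, -3, 6, 13, 0, -2, 12, 14]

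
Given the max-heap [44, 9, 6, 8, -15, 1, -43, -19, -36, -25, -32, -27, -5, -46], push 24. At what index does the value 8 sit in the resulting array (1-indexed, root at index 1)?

4

append 24 at index 15 → [44, 9, 6, 8, -15, 1, -43, -19, -36, -25, -32, -27, -5, -46, 24]
24 > parent -43 at index 7, swap → [44, 9, 6, 8, -15, 1, 24, -19, -36, -25, -32, -27, -5, -46, -43]
24 > parent 6 at index 3, swap → [44, 9, 24, 8, -15, 1, 6, -19, -36, -25, -32, -27, -5, -46, -43]
resulting array: [44, 9, 24, 8, -15, 1, 6, -19, -36, -25, -32, -27, -5, -46, -43]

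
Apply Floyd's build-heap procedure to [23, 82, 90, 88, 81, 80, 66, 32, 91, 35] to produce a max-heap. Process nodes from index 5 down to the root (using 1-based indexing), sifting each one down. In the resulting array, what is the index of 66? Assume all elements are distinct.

7

sift down from index 5: already satisfies heap property
sift down from index 4:
  88 vs larger child 91 at index 9, swap → [23, 82, 90, 91, 81, 80, 66, 32, 88, 35]
sift down from index 3: already satisfies heap property
sift down from index 2:
  82 vs larger child 91 at index 4, swap → [23, 91, 90, 82, 81, 80, 66, 32, 88, 35]
  82 vs larger child 88 at index 9, swap → [23, 91, 90, 88, 81, 80, 66, 32, 82, 35]
sift down from index 1:
  23 vs larger child 91 at index 2, swap → [91, 23, 90, 88, 81, 80, 66, 32, 82, 35]
  23 vs larger child 88 at index 4, swap → [91, 88, 90, 23, 81, 80, 66, 32, 82, 35]
  23 vs larger child 82 at index 9, swap → [91, 88, 90, 82, 81, 80, 66, 32, 23, 35]
resulting array: [91, 88, 90, 82, 81, 80, 66, 32, 23, 35]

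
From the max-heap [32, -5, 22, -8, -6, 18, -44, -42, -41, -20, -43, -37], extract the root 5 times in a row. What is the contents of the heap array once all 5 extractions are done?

[-8, -20, -37, -41, -42, -43, -44]

extract-max #1 returns 32:
  remove root 32; move last element -37 to root → [-37, -5, 22, -8, -6, 18, -44, -42, -41, -20, -43]
  -37 vs larger child 22 at index 2, swap → [22, -5, -37, -8, -6, 18, -44, -42, -41, -20, -43]
  -37 vs larger child 18 at index 5, swap → [22, -5, 18, -8, -6, -37, -44, -42, -41, -20, -43]
extract-max #2 returns 22:
  remove root 22; move last element -43 to root → [-43, -5, 18, -8, -6, -37, -44, -42, -41, -20]
  -43 vs larger child 18 at index 2, swap → [18, -5, -43, -8, -6, -37, -44, -42, -41, -20]
  -43 vs larger child -37 at index 5, swap → [18, -5, -37, -8, -6, -43, -44, -42, -41, -20]
extract-max #3 returns 18:
  remove root 18; move last element -20 to root → [-20, -5, -37, -8, -6, -43, -44, -42, -41]
  -20 vs larger child -5 at index 1, swap → [-5, -20, -37, -8, -6, -43, -44, -42, -41]
  -20 vs larger child -6 at index 4, swap → [-5, -6, -37, -8, -20, -43, -44, -42, -41]
extract-max #4 returns -5:
  remove root -5; move last element -41 to root → [-41, -6, -37, -8, -20, -43, -44, -42]
  -41 vs larger child -6 at index 1, swap → [-6, -41, -37, -8, -20, -43, -44, -42]
  -41 vs larger child -8 at index 3, swap → [-6, -8, -37, -41, -20, -43, -44, -42]
extract-max #5 returns -6:
  remove root -6; move last element -42 to root → [-42, -8, -37, -41, -20, -43, -44]
  -42 vs larger child -8 at index 1, swap → [-8, -42, -37, -41, -20, -43, -44]
  -42 vs larger child -20 at index 4, swap → [-8, -20, -37, -41, -42, -43, -44]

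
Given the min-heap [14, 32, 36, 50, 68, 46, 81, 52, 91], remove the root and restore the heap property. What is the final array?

[32, 50, 36, 52, 68, 46, 81, 91]

remove root 14; move last element 91 to root → [91, 32, 36, 50, 68, 46, 81, 52]
91 vs smaller child 32 at index 1, swap → [32, 91, 36, 50, 68, 46, 81, 52]
91 vs smaller child 50 at index 3, swap → [32, 50, 36, 91, 68, 46, 81, 52]
91 vs only child 52 at index 7, swap → [32, 50, 36, 52, 68, 46, 81, 91]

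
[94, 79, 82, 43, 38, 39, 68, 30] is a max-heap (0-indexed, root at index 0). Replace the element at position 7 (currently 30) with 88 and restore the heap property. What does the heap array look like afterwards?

set index 7 from 30 to 88 → [94, 79, 82, 43, 38, 39, 68, 88]
88 > parent 43 at index 3, swap → [94, 79, 82, 88, 38, 39, 68, 43]
88 > parent 79 at index 1, swap → [94, 88, 82, 79, 38, 39, 68, 43]

[94, 88, 82, 79, 38, 39, 68, 43]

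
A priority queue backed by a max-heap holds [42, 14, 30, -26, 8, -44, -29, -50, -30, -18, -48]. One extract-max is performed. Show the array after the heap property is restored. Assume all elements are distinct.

remove root 42; move last element -48 to root → [-48, 14, 30, -26, 8, -44, -29, -50, -30, -18]
-48 vs larger child 30 at index 2, swap → [30, 14, -48, -26, 8, -44, -29, -50, -30, -18]
-48 vs larger child -29 at index 6, swap → [30, 14, -29, -26, 8, -44, -48, -50, -30, -18]

[30, 14, -29, -26, 8, -44, -48, -50, -30, -18]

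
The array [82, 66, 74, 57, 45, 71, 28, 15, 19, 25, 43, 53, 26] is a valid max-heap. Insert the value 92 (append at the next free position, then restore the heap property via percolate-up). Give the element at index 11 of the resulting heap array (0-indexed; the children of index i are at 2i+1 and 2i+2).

append 92 at index 13 → [82, 66, 74, 57, 45, 71, 28, 15, 19, 25, 43, 53, 26, 92]
92 > parent 28 at index 6, swap → [82, 66, 74, 57, 45, 71, 92, 15, 19, 25, 43, 53, 26, 28]
92 > parent 74 at index 2, swap → [82, 66, 92, 57, 45, 71, 74, 15, 19, 25, 43, 53, 26, 28]
92 > parent 82 at index 0, swap → [92, 66, 82, 57, 45, 71, 74, 15, 19, 25, 43, 53, 26, 28]
resulting array: [92, 66, 82, 57, 45, 71, 74, 15, 19, 25, 43, 53, 26, 28]

53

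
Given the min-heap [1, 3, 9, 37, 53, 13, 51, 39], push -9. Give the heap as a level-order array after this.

[-9, 1, 9, 3, 53, 13, 51, 39, 37]

append -9 at index 8 → [1, 3, 9, 37, 53, 13, 51, 39, -9]
-9 < parent 37 at index 3, swap → [1, 3, 9, -9, 53, 13, 51, 39, 37]
-9 < parent 3 at index 1, swap → [1, -9, 9, 3, 53, 13, 51, 39, 37]
-9 < parent 1 at index 0, swap → [-9, 1, 9, 3, 53, 13, 51, 39, 37]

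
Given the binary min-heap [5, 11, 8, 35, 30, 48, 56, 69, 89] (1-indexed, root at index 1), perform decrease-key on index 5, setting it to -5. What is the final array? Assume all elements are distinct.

set index 5 from 30 to -5 → [5, 11, 8, 35, -5, 48, 56, 69, 89]
-5 < parent 11 at index 2, swap → [5, -5, 8, 35, 11, 48, 56, 69, 89]
-5 < parent 5 at index 1, swap → [-5, 5, 8, 35, 11, 48, 56, 69, 89]

[-5, 5, 8, 35, 11, 48, 56, 69, 89]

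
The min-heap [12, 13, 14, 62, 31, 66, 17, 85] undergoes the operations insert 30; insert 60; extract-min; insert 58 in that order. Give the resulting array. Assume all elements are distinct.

[13, 30, 14, 60, 31, 66, 17, 85, 62, 58]

insert 30:
  append 30 at index 8 → [12, 13, 14, 62, 31, 66, 17, 85, 30]
  30 < parent 62 at index 3, swap → [12, 13, 14, 30, 31, 66, 17, 85, 62]
insert 60:
  append 60 at index 9 → [12, 13, 14, 30, 31, 66, 17, 85, 62, 60] (no swap needed)
extract-min → returns 12:
  remove root 12; move last element 60 to root → [60, 13, 14, 30, 31, 66, 17, 85, 62]
  60 vs smaller child 13 at index 1, swap → [13, 60, 14, 30, 31, 66, 17, 85, 62]
  60 vs smaller child 30 at index 3, swap → [13, 30, 14, 60, 31, 66, 17, 85, 62]
insert 58:
  append 58 at index 9 → [13, 30, 14, 60, 31, 66, 17, 85, 62, 58] (no swap needed)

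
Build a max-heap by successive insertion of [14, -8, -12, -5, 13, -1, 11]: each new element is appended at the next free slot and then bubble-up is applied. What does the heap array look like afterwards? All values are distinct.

[14, 13, 11, -8, -5, -12, -1]

Insert 14:
  append 14 at index 0 → [14] (no swap needed)
Insert -8:
  append -8 at index 1 → [14, -8] (no swap needed)
Insert -12:
  append -12 at index 2 → [14, -8, -12] (no swap needed)
Insert -5:
  append -5 at index 3 → [14, -8, -12, -5]
  -5 > parent -8 at index 1, swap → [14, -5, -12, -8]
Insert 13:
  append 13 at index 4 → [14, -5, -12, -8, 13]
  13 > parent -5 at index 1, swap → [14, 13, -12, -8, -5]
Insert -1:
  append -1 at index 5 → [14, 13, -12, -8, -5, -1]
  -1 > parent -12 at index 2, swap → [14, 13, -1, -8, -5, -12]
Insert 11:
  append 11 at index 6 → [14, 13, -1, -8, -5, -12, 11]
  11 > parent -1 at index 2, swap → [14, 13, 11, -8, -5, -12, -1]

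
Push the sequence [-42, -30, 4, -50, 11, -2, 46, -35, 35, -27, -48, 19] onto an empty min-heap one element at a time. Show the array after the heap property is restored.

Insert -42:
  append -42 at index 0 → [-42] (no swap needed)
Insert -30:
  append -30 at index 1 → [-42, -30] (no swap needed)
Insert 4:
  append 4 at index 2 → [-42, -30, 4] (no swap needed)
Insert -50:
  append -50 at index 3 → [-42, -30, 4, -50]
  -50 < parent -30 at index 1, swap → [-42, -50, 4, -30]
  -50 < parent -42 at index 0, swap → [-50, -42, 4, -30]
Insert 11:
  append 11 at index 4 → [-50, -42, 4, -30, 11] (no swap needed)
Insert -2:
  append -2 at index 5 → [-50, -42, 4, -30, 11, -2]
  -2 < parent 4 at index 2, swap → [-50, -42, -2, -30, 11, 4]
Insert 46:
  append 46 at index 6 → [-50, -42, -2, -30, 11, 4, 46] (no swap needed)
Insert -35:
  append -35 at index 7 → [-50, -42, -2, -30, 11, 4, 46, -35]
  -35 < parent -30 at index 3, swap → [-50, -42, -2, -35, 11, 4, 46, -30]
Insert 35:
  append 35 at index 8 → [-50, -42, -2, -35, 11, 4, 46, -30, 35] (no swap needed)
Insert -27:
  append -27 at index 9 → [-50, -42, -2, -35, 11, 4, 46, -30, 35, -27]
  -27 < parent 11 at index 4, swap → [-50, -42, -2, -35, -27, 4, 46, -30, 35, 11]
Insert -48:
  append -48 at index 10 → [-50, -42, -2, -35, -27, 4, 46, -30, 35, 11, -48]
  -48 < parent -27 at index 4, swap → [-50, -42, -2, -35, -48, 4, 46, -30, 35, 11, -27]
  -48 < parent -42 at index 1, swap → [-50, -48, -2, -35, -42, 4, 46, -30, 35, 11, -27]
Insert 19:
  append 19 at index 11 → [-50, -48, -2, -35, -42, 4, 46, -30, 35, 11, -27, 19] (no swap needed)

[-50, -48, -2, -35, -42, 4, 46, -30, 35, 11, -27, 19]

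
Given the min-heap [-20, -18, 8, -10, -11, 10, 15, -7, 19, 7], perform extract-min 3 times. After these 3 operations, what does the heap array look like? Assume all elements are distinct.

[-10, -7, 8, 19, 7, 10, 15]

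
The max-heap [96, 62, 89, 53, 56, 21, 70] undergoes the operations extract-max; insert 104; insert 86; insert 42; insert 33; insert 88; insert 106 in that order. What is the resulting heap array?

extract-max → returns 96:
  remove root 96; move last element 70 to root → [70, 62, 89, 53, 56, 21]
  70 vs larger child 89 at index 2, swap → [89, 62, 70, 53, 56, 21]
insert 104:
  append 104 at index 6 → [89, 62, 70, 53, 56, 21, 104]
  104 > parent 70 at index 2, swap → [89, 62, 104, 53, 56, 21, 70]
  104 > parent 89 at index 0, swap → [104, 62, 89, 53, 56, 21, 70]
insert 86:
  append 86 at index 7 → [104, 62, 89, 53, 56, 21, 70, 86]
  86 > parent 53 at index 3, swap → [104, 62, 89, 86, 56, 21, 70, 53]
  86 > parent 62 at index 1, swap → [104, 86, 89, 62, 56, 21, 70, 53]
insert 42:
  append 42 at index 8 → [104, 86, 89, 62, 56, 21, 70, 53, 42] (no swap needed)
insert 33:
  append 33 at index 9 → [104, 86, 89, 62, 56, 21, 70, 53, 42, 33] (no swap needed)
insert 88:
  append 88 at index 10 → [104, 86, 89, 62, 56, 21, 70, 53, 42, 33, 88]
  88 > parent 56 at index 4, swap → [104, 86, 89, 62, 88, 21, 70, 53, 42, 33, 56]
  88 > parent 86 at index 1, swap → [104, 88, 89, 62, 86, 21, 70, 53, 42, 33, 56]
insert 106:
  append 106 at index 11 → [104, 88, 89, 62, 86, 21, 70, 53, 42, 33, 56, 106]
  106 > parent 21 at index 5, swap → [104, 88, 89, 62, 86, 106, 70, 53, 42, 33, 56, 21]
  106 > parent 89 at index 2, swap → [104, 88, 106, 62, 86, 89, 70, 53, 42, 33, 56, 21]
  106 > parent 104 at index 0, swap → [106, 88, 104, 62, 86, 89, 70, 53, 42, 33, 56, 21]

[106, 88, 104, 62, 86, 89, 70, 53, 42, 33, 56, 21]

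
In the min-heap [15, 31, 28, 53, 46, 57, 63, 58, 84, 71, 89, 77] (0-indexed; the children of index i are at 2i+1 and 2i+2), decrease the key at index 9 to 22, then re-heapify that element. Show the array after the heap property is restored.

[15, 22, 28, 53, 31, 57, 63, 58, 84, 46, 89, 77]

set index 9 from 71 to 22 → [15, 31, 28, 53, 46, 57, 63, 58, 84, 22, 89, 77]
22 < parent 46 at index 4, swap → [15, 31, 28, 53, 22, 57, 63, 58, 84, 46, 89, 77]
22 < parent 31 at index 1, swap → [15, 22, 28, 53, 31, 57, 63, 58, 84, 46, 89, 77]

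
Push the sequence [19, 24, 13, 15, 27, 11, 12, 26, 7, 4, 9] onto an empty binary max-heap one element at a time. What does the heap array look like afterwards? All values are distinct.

[27, 26, 13, 24, 19, 11, 12, 15, 7, 4, 9]

Insert 19:
  append 19 at index 0 → [19] (no swap needed)
Insert 24:
  append 24 at index 1 → [19, 24]
  24 > parent 19 at index 0, swap → [24, 19]
Insert 13:
  append 13 at index 2 → [24, 19, 13] (no swap needed)
Insert 15:
  append 15 at index 3 → [24, 19, 13, 15] (no swap needed)
Insert 27:
  append 27 at index 4 → [24, 19, 13, 15, 27]
  27 > parent 19 at index 1, swap → [24, 27, 13, 15, 19]
  27 > parent 24 at index 0, swap → [27, 24, 13, 15, 19]
Insert 11:
  append 11 at index 5 → [27, 24, 13, 15, 19, 11] (no swap needed)
Insert 12:
  append 12 at index 6 → [27, 24, 13, 15, 19, 11, 12] (no swap needed)
Insert 26:
  append 26 at index 7 → [27, 24, 13, 15, 19, 11, 12, 26]
  26 > parent 15 at index 3, swap → [27, 24, 13, 26, 19, 11, 12, 15]
  26 > parent 24 at index 1, swap → [27, 26, 13, 24, 19, 11, 12, 15]
Insert 7:
  append 7 at index 8 → [27, 26, 13, 24, 19, 11, 12, 15, 7] (no swap needed)
Insert 4:
  append 4 at index 9 → [27, 26, 13, 24, 19, 11, 12, 15, 7, 4] (no swap needed)
Insert 9:
  append 9 at index 10 → [27, 26, 13, 24, 19, 11, 12, 15, 7, 4, 9] (no swap needed)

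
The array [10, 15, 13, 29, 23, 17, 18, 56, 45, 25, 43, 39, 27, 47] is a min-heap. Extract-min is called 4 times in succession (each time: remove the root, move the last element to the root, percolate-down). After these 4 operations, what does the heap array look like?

extract-min #1 returns 10:
  remove root 10; move last element 47 to root → [47, 15, 13, 29, 23, 17, 18, 56, 45, 25, 43, 39, 27]
  47 vs smaller child 13 at index 2, swap → [13, 15, 47, 29, 23, 17, 18, 56, 45, 25, 43, 39, 27]
  47 vs smaller child 17 at index 5, swap → [13, 15, 17, 29, 23, 47, 18, 56, 45, 25, 43, 39, 27]
  47 vs smaller child 27 at index 12, swap → [13, 15, 17, 29, 23, 27, 18, 56, 45, 25, 43, 39, 47]
extract-min #2 returns 13:
  remove root 13; move last element 47 to root → [47, 15, 17, 29, 23, 27, 18, 56, 45, 25, 43, 39]
  47 vs smaller child 15 at index 1, swap → [15, 47, 17, 29, 23, 27, 18, 56, 45, 25, 43, 39]
  47 vs smaller child 23 at index 4, swap → [15, 23, 17, 29, 47, 27, 18, 56, 45, 25, 43, 39]
  47 vs smaller child 25 at index 9, swap → [15, 23, 17, 29, 25, 27, 18, 56, 45, 47, 43, 39]
extract-min #3 returns 15:
  remove root 15; move last element 39 to root → [39, 23, 17, 29, 25, 27, 18, 56, 45, 47, 43]
  39 vs smaller child 17 at index 2, swap → [17, 23, 39, 29, 25, 27, 18, 56, 45, 47, 43]
  39 vs smaller child 18 at index 6, swap → [17, 23, 18, 29, 25, 27, 39, 56, 45, 47, 43]
extract-min #4 returns 17:
  remove root 17; move last element 43 to root → [43, 23, 18, 29, 25, 27, 39, 56, 45, 47]
  43 vs smaller child 18 at index 2, swap → [18, 23, 43, 29, 25, 27, 39, 56, 45, 47]
  43 vs smaller child 27 at index 5, swap → [18, 23, 27, 29, 25, 43, 39, 56, 45, 47]

[18, 23, 27, 29, 25, 43, 39, 56, 45, 47]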